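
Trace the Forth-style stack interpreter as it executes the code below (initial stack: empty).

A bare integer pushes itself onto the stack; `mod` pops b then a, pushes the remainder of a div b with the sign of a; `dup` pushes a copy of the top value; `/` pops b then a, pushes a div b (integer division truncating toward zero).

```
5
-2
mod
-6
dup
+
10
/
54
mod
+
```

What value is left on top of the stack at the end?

0

5   → [5]
-2  → [5, -2]
mod → [1]
-6  → [1, -6]
dup → [1, -6, -6]
+   → [1, -12]
10  → [1, -12, 10]
/   → [1, -1]
54  → [1, -1, 54]
mod → [1, -1]
+   → [0]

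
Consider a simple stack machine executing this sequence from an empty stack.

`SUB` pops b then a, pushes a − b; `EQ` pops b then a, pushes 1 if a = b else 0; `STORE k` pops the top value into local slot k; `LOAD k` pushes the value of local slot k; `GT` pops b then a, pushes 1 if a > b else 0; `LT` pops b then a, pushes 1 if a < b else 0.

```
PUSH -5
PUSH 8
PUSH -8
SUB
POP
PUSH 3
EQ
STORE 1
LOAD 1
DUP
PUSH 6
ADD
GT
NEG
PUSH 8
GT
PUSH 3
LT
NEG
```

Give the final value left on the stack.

PUSH -5 : [-5]
PUSH 8  : [-5, 8]
PUSH -8 : [-5, 8, -8]
SUB     : [-5, 16]
POP     : [-5]
PUSH 3  : [-5, 3]
EQ      : [0]
STORE 1 : []
LOAD 1  : [0]
DUP     : [0, 0]
PUSH 6  : [0, 0, 6]
ADD     : [0, 6]
GT      : [0]
NEG     : [0]
PUSH 8  : [0, 8]
GT      : [0]
PUSH 3  : [0, 3]
LT      : [1]
NEG     : [-1]

-1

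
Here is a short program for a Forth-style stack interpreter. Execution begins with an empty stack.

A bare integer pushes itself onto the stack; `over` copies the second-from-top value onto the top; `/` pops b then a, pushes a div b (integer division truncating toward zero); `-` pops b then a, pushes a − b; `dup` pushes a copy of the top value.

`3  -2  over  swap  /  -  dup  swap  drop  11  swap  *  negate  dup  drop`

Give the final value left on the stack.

-44

3       [3]
-2      [3, -2]
over    [3, -2, 3]
swap    [3, 3, -2]
/       [3, -1]
-       [4]
dup     [4, 4]
swap    [4, 4]
drop    [4]
11      [4, 11]
swap    [11, 4]
*       [44]
negate  [-44]
dup     [-44, -44]
drop    [-44]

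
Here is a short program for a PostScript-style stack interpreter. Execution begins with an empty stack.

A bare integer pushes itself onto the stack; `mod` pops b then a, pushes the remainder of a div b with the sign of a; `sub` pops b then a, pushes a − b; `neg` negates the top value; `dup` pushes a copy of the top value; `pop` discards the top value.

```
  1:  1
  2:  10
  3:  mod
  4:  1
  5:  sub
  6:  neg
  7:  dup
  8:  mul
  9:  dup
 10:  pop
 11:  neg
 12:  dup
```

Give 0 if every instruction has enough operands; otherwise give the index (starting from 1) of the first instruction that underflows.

1   -> 1
10  -> 1 10
mod -> 1
1   -> 1 1
sub -> 0
neg -> 0
dup -> 0 0
mul -> 0
dup -> 0 0
pop -> 0
neg -> 0
dup -> 0 0

0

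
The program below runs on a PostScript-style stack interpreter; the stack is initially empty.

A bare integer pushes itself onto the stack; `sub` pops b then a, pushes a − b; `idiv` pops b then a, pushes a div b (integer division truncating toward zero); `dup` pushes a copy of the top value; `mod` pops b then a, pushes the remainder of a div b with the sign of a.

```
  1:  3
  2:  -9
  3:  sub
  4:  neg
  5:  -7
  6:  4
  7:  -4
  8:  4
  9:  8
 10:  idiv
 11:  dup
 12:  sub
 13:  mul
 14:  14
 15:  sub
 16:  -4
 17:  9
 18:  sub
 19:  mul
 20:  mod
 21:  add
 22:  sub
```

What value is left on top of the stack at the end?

-9

3     3
-9    3 -9
sub   12
neg   -12
-7    -12 -7
4     -12 -7 4
-4    -12 -7 4 -4
4     -12 -7 4 -4 4
8     -12 -7 4 -4 4 8
idiv  -12 -7 4 -4 0
dup   -12 -7 4 -4 0 0
sub   -12 -7 4 -4 0
mul   -12 -7 4 0
14    -12 -7 4 0 14
sub   -12 -7 4 -14
-4    -12 -7 4 -14 -4
9     -12 -7 4 -14 -4 9
sub   -12 -7 4 -14 -13
mul   -12 -7 4 182
mod   -12 -7 4
add   -12 -3
sub   -9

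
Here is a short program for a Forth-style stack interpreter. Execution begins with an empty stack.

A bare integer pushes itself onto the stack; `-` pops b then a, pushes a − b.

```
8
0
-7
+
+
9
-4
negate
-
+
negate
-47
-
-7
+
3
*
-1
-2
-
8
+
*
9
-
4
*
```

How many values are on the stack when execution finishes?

8      → 8
0      → 8 0
-7     → 8 0 -7
+      → 8 -7
+      → 1
9      → 1 9
-4     → 1 9 -4
negate → 1 9 4
-      → 1 5
+      → 6
negate → -6
-47    → -6 -47
-      → 41
-7     → 41 -7
+      → 34
3      → 34 3
*      → 102
-1     → 102 -1
-2     → 102 -1 -2
-      → 102 1
8      → 102 1 8
+      → 102 9
*      → 918
9      → 918 9
-      → 909
4      → 909 4
*      → 3636

1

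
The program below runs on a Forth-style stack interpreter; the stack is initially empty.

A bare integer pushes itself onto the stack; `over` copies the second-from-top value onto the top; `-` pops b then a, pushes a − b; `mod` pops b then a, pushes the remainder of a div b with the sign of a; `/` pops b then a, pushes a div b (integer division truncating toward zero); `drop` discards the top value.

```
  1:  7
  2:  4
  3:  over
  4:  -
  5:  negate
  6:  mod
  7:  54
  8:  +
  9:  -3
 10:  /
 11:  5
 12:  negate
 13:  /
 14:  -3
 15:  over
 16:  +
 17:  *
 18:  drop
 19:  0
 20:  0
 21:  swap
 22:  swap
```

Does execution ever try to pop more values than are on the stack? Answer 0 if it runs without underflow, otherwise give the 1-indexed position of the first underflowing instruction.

7      : [7]
4      : [7, 4]
over   : [7, 4, 7]
-      : [7, -3]
negate : [7, 3]
mod    : [1]
54     : [1, 54]
+      : [55]
-3     : [55, -3]
/      : [-18]
5      : [-18, 5]
negate : [-18, -5]
/      : [3]
-3     : [3, -3]
over   : [3, -3, 3]
+      : [3, 0]
*      : [0]
drop   : []
0      : [0]
0      : [0, 0]
swap   : [0, 0]
swap   : [0, 0]

0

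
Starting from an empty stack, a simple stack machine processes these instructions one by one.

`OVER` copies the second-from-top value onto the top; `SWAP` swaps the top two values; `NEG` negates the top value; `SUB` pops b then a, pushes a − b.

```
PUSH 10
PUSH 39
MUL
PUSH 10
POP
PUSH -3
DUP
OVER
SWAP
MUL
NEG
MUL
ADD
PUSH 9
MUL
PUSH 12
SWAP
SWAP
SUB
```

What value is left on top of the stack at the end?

PUSH 10 : 10
PUSH 39 : 10 39
MUL     : 390
PUSH 10 : 390 10
POP     : 390
PUSH -3 : 390 -3
DUP     : 390 -3 -3
OVER    : 390 -3 -3 -3
SWAP    : 390 -3 -3 -3
MUL     : 390 -3 9
NEG     : 390 -3 -9
MUL     : 390 27
ADD     : 417
PUSH 9  : 417 9
MUL     : 3753
PUSH 12 : 3753 12
SWAP    : 12 3753
SWAP    : 3753 12
SUB     : 3741

3741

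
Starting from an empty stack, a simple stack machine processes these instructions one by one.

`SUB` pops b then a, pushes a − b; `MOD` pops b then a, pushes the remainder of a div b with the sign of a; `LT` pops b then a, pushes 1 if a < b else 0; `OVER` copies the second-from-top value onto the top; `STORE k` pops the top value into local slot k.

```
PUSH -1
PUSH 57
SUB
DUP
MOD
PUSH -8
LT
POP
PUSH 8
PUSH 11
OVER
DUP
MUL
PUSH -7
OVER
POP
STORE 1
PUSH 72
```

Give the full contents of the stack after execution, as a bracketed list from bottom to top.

[8, 11, 64, 72]

PUSH -1  [-1]
PUSH 57  [-1, 57]
SUB      [-58]
DUP      [-58, -58]
MOD      [0]
PUSH -8  [0, -8]
LT       [0]
POP      []
PUSH 8   [8]
PUSH 11  [8, 11]
OVER     [8, 11, 8]
DUP      [8, 11, 8, 8]
MUL      [8, 11, 64]
PUSH -7  [8, 11, 64, -7]
OVER     [8, 11, 64, -7, 64]
POP      [8, 11, 64, -7]
STORE 1  [8, 11, 64]
PUSH 72  [8, 11, 64, 72]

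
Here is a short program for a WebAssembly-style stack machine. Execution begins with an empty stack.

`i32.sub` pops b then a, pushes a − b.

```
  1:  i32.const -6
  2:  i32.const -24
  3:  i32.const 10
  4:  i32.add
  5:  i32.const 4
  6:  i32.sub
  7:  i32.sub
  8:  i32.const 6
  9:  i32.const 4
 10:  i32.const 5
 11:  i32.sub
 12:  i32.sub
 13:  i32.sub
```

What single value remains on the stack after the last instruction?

i32.const -6  -> [-6]
i32.const -24 -> [-6, -24]
i32.const 10  -> [-6, -24, 10]
i32.add       -> [-6, -14]
i32.const 4   -> [-6, -14, 4]
i32.sub       -> [-6, -18]
i32.sub       -> [12]
i32.const 6   -> [12, 6]
i32.const 4   -> [12, 6, 4]
i32.const 5   -> [12, 6, 4, 5]
i32.sub       -> [12, 6, -1]
i32.sub       -> [12, 7]
i32.sub       -> [5]

5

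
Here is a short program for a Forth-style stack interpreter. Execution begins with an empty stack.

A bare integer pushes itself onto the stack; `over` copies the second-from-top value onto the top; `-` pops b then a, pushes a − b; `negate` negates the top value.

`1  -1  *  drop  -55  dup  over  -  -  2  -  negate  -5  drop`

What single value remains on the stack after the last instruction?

1       [1]
-1      [1, -1]
*       [-1]
drop    []
-55     [-55]
dup     [-55, -55]
over    [-55, -55, -55]
-       [-55, 0]
-       [-55]
2       [-55, 2]
-       [-57]
negate  [57]
-5      [57, -5]
drop    [57]

57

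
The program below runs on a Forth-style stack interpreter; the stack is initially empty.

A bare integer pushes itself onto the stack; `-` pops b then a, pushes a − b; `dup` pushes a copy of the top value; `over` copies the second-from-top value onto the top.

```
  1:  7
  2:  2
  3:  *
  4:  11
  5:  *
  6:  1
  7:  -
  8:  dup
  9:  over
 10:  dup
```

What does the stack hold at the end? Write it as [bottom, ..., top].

7    : 7
2    : 7 2
*    : 14
11   : 14 11
*    : 154
1    : 154 1
-    : 153
dup  : 153 153
over : 153 153 153
dup  : 153 153 153 153

[153, 153, 153, 153]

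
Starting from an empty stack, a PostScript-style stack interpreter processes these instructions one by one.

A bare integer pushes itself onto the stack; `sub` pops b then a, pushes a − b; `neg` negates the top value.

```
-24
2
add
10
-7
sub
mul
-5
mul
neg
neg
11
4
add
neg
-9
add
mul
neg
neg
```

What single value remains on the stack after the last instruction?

-44880

-24 : [-24]
2   : [-24, 2]
add : [-22]
10  : [-22, 10]
-7  : [-22, 10, -7]
sub : [-22, 17]
mul : [-374]
-5  : [-374, -5]
mul : [1870]
neg : [-1870]
neg : [1870]
11  : [1870, 11]
4   : [1870, 11, 4]
add : [1870, 15]
neg : [1870, -15]
-9  : [1870, -15, -9]
add : [1870, -24]
mul : [-44880]
neg : [44880]
neg : [-44880]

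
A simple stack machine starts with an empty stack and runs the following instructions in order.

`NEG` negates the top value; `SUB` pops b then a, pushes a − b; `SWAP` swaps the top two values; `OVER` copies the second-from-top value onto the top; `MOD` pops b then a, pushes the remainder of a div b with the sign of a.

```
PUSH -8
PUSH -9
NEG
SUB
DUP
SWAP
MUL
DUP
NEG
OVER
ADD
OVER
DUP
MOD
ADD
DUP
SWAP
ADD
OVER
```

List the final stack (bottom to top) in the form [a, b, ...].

PUSH -8 : -8
PUSH -9 : -8 -9
NEG     : -8 9
SUB     : -17
DUP     : -17 -17
SWAP    : -17 -17
MUL     : 289
DUP     : 289 289
NEG     : 289 -289
OVER    : 289 -289 289
ADD     : 289 0
OVER    : 289 0 289
DUP     : 289 0 289 289
MOD     : 289 0 0
ADD     : 289 0
DUP     : 289 0 0
SWAP    : 289 0 0
ADD     : 289 0
OVER    : 289 0 289

[289, 0, 289]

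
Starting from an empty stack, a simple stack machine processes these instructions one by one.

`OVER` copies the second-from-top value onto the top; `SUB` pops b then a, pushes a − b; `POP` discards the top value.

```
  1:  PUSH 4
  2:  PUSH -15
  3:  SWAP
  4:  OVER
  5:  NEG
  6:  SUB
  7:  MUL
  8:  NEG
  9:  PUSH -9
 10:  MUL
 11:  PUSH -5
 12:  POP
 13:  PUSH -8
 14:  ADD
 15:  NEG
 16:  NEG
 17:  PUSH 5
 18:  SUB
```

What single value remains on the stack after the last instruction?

PUSH 4    [4]
PUSH -15  [4, -15]
SWAP      [-15, 4]
OVER      [-15, 4, -15]
NEG       [-15, 4, 15]
SUB       [-15, -11]
MUL       [165]
NEG       [-165]
PUSH -9   [-165, -9]
MUL       [1485]
PUSH -5   [1485, -5]
POP       [1485]
PUSH -8   [1485, -8]
ADD       [1477]
NEG       [-1477]
NEG       [1477]
PUSH 5    [1477, 5]
SUB       [1472]

1472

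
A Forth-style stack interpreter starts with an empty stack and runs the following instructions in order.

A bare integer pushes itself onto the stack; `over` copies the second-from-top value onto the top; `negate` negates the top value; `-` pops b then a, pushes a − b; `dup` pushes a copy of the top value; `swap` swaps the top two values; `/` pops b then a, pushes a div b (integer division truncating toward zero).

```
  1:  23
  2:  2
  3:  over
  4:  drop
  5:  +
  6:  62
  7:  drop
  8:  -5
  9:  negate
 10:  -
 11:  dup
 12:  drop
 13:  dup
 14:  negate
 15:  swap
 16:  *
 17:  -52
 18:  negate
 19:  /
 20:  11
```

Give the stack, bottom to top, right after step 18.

[-400, 52]

23     → 23
2      → 23 2
over   → 23 2 23
drop   → 23 2
+      → 25
62     → 25 62
drop   → 25
-5     → 25 -5
negate → 25 5
-      → 20
dup    → 20 20
drop   → 20
dup    → 20 20
negate → 20 -20
swap   → -20 20
*      → -400
-52    → -400 -52
negate → -400 52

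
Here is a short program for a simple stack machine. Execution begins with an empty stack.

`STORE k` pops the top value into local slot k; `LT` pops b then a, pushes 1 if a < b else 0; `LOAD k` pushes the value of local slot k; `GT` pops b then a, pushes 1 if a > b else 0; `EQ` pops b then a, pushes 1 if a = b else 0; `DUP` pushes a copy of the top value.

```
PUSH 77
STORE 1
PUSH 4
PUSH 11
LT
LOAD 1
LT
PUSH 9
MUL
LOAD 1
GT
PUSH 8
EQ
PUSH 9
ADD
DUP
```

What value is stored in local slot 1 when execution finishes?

77

PUSH 77  77
STORE 1  (empty)
PUSH 4   4
PUSH 11  4 11
LT       1
LOAD 1   1 77
LT       1
PUSH 9   1 9
MUL      9
LOAD 1   9 77
GT       0
PUSH 8   0 8
EQ       0
PUSH 9   0 9
ADD      9
DUP      9 9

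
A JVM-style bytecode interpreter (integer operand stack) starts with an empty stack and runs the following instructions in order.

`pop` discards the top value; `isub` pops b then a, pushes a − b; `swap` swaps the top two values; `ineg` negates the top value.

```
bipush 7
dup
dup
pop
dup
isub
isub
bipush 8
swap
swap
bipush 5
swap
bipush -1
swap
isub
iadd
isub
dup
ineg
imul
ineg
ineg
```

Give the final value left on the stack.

-121

bipush 7  -> [7]
dup       -> [7, 7]
dup       -> [7, 7, 7]
pop       -> [7, 7]
dup       -> [7, 7, 7]
isub      -> [7, 0]
isub      -> [7]
bipush 8  -> [7, 8]
swap      -> [8, 7]
swap      -> [7, 8]
bipush 5  -> [7, 8, 5]
swap      -> [7, 5, 8]
bipush -1 -> [7, 5, 8, -1]
swap      -> [7, 5, -1, 8]
isub      -> [7, 5, -9]
iadd      -> [7, -4]
isub      -> [11]
dup       -> [11, 11]
ineg      -> [11, -11]
imul      -> [-121]
ineg      -> [121]
ineg      -> [-121]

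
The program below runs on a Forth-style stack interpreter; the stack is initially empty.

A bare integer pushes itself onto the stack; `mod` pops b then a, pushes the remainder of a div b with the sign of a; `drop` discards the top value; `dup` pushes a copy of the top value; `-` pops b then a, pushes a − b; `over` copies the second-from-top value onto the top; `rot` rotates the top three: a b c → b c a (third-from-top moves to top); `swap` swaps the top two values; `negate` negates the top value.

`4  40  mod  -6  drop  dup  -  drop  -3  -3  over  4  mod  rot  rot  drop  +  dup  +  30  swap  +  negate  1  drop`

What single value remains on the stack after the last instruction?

4      -> [4]
40     -> [4, 40]
mod    -> [4]
-6     -> [4, -6]
drop   -> [4]
dup    -> [4, 4]
-      -> [0]
drop   -> []
-3     -> [-3]
-3     -> [-3, -3]
over   -> [-3, -3, -3]
4      -> [-3, -3, -3, 4]
mod    -> [-3, -3, -3]
rot    -> [-3, -3, -3]
rot    -> [-3, -3, -3]
drop   -> [-3, -3]
+      -> [-6]
dup    -> [-6, -6]
+      -> [-12]
30     -> [-12, 30]
swap   -> [30, -12]
+      -> [18]
negate -> [-18]
1      -> [-18, 1]
drop   -> [-18]

-18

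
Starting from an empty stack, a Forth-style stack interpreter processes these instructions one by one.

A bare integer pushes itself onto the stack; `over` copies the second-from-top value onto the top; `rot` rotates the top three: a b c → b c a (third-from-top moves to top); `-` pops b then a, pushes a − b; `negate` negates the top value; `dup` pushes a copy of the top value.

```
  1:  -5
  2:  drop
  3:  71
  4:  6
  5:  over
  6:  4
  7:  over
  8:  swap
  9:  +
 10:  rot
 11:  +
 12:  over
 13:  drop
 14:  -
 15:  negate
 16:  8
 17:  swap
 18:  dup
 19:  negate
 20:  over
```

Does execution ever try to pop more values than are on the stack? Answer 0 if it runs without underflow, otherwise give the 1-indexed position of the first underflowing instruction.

-5     -> -5
drop   -> (empty)
71     -> 71
6      -> 71 6
over   -> 71 6 71
4      -> 71 6 71 4
over   -> 71 6 71 4 71
swap   -> 71 6 71 71 4
+      -> 71 6 71 75
rot    -> 71 71 75 6
+      -> 71 71 81
over   -> 71 71 81 71
drop   -> 71 71 81
-      -> 71 -10
negate -> 71 10
8      -> 71 10 8
swap   -> 71 8 10
dup    -> 71 8 10 10
negate -> 71 8 10 -10
over   -> 71 8 10 -10 10

0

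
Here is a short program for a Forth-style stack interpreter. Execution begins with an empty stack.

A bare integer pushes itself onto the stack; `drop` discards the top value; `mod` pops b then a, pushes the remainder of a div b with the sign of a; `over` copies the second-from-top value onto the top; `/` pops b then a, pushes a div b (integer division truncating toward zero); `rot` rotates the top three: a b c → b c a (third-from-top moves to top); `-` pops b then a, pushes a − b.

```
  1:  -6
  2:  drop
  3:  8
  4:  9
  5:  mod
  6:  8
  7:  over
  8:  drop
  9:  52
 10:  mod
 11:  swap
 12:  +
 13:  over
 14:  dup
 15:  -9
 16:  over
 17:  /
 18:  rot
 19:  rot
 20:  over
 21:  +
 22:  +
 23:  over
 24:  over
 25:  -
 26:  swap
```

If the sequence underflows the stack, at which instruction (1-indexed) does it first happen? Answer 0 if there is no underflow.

13

-6   : [-6]
drop : []
8    : [8]
9    : [8, 9]
mod  : [8]
8    : [8, 8]
over : [8, 8, 8]
drop : [8, 8]
52   : [8, 8, 52]
mod  : [8, 8]
swap : [8, 8]
+    : [16]
over  — needs 2 operands, stack has 1 → underflow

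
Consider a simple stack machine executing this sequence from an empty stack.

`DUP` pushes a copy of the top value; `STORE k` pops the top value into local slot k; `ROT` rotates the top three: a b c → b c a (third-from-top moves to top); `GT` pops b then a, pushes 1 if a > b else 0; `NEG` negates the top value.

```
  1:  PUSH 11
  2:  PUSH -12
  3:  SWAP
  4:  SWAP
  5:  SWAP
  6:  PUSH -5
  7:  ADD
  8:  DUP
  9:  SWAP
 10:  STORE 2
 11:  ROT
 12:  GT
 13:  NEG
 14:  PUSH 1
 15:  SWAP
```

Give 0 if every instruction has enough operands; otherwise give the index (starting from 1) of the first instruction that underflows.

11

PUSH 11   11
PUSH -12  11 -12
SWAP      -12 11
SWAP      11 -12
SWAP      -12 11
PUSH -5   -12 11 -5
ADD       -12 6
DUP       -12 6 6
SWAP      -12 6 6
STORE 2   -12 6
ROT  — needs 3 operands, stack has 2 → underflow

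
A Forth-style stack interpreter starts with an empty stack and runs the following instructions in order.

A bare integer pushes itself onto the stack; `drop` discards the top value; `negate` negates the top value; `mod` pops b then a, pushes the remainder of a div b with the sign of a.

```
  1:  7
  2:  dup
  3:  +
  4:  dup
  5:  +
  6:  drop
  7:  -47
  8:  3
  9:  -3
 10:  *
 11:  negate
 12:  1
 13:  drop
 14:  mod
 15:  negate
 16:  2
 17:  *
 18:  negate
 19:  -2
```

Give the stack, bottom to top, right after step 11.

[-47, 9]

7      → 7
dup    → 7 7
+      → 14
dup    → 14 14
+      → 28
drop   → (empty)
-47    → -47
3      → -47 3
-3     → -47 3 -3
*      → -47 -9
negate → -47 9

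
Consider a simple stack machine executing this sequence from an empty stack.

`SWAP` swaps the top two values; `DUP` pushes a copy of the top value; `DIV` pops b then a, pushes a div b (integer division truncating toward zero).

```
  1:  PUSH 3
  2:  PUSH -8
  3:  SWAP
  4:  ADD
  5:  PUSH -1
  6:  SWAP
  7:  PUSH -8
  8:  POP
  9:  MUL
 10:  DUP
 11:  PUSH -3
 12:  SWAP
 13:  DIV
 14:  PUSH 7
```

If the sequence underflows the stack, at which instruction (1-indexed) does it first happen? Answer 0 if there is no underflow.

PUSH 3  : 3
PUSH -8 : 3 -8
SWAP    : -8 3
ADD     : -5
PUSH -1 : -5 -1
SWAP    : -1 -5
PUSH -8 : -1 -5 -8
POP     : -1 -5
MUL     : 5
DUP     : 5 5
PUSH -3 : 5 5 -3
SWAP    : 5 -3 5
DIV     : 5 0
PUSH 7  : 5 0 7

0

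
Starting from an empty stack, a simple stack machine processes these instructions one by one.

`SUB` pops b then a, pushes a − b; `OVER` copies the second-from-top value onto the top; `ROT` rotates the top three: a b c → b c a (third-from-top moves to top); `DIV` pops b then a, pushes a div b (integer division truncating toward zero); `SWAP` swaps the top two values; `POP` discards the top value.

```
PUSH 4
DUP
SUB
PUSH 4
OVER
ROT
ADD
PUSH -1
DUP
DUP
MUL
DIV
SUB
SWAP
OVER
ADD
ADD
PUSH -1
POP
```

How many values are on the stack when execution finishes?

PUSH 4  → 4
DUP     → 4 4
SUB     → 0
PUSH 4  → 0 4
OVER    → 0 4 0
ROT     → 4 0 0
ADD     → 4 0
PUSH -1 → 4 0 -1
DUP     → 4 0 -1 -1
DUP     → 4 0 -1 -1 -1
MUL     → 4 0 -1 1
DIV     → 4 0 -1
SUB     → 4 1
SWAP    → 1 4
OVER    → 1 4 1
ADD     → 1 5
ADD     → 6
PUSH -1 → 6 -1
POP     → 6

1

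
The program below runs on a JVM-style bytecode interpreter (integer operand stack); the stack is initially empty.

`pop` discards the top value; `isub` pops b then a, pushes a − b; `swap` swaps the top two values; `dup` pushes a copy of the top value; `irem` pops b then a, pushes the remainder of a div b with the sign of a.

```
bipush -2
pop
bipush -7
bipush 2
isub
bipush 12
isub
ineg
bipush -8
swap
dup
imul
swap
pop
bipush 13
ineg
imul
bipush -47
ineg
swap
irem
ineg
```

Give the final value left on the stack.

bipush -2   [-2]
pop         []
bipush -7   [-7]
bipush 2    [-7, 2]
isub        [-9]
bipush 12   [-9, 12]
isub        [-21]
ineg        [21]
bipush -8   [21, -8]
swap        [-8, 21]
dup         [-8, 21, 21]
imul        [-8, 441]
swap        [441, -8]
pop         [441]
bipush 13   [441, 13]
ineg        [441, -13]
imul        [-5733]
bipush -47  [-5733, -47]
ineg        [-5733, 47]
swap        [47, -5733]
irem        [47]
ineg        [-47]

-47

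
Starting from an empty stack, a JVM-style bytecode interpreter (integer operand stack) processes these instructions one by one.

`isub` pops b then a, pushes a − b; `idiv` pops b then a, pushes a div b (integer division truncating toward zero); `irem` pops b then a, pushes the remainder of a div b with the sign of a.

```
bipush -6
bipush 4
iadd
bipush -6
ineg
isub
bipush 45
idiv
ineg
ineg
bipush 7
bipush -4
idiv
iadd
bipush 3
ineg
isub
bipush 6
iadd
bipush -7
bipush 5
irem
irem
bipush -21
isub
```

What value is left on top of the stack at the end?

bipush -6  -> [-6]
bipush 4   -> [-6, 4]
iadd       -> [-2]
bipush -6  -> [-2, -6]
ineg       -> [-2, 6]
isub       -> [-8]
bipush 45  -> [-8, 45]
idiv       -> [0]
ineg       -> [0]
ineg       -> [0]
bipush 7   -> [0, 7]
bipush -4  -> [0, 7, -4]
idiv       -> [0, -1]
iadd       -> [-1]
bipush 3   -> [-1, 3]
ineg       -> [-1, -3]
isub       -> [2]
bipush 6   -> [2, 6]
iadd       -> [8]
bipush -7  -> [8, -7]
bipush 5   -> [8, -7, 5]
irem       -> [8, -2]
irem       -> [0]
bipush -21 -> [0, -21]
isub       -> [21]

21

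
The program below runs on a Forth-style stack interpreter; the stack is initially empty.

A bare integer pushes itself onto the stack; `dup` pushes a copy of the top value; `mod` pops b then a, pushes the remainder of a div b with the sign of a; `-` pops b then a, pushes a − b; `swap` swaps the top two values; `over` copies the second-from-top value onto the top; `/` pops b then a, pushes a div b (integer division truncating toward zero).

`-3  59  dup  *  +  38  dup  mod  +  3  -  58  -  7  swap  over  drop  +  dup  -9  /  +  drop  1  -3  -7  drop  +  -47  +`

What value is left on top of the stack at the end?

-3   → -3
59   → -3 59
dup  → -3 59 59
*    → -3 3481
+    → 3478
38   → 3478 38
dup  → 3478 38 38
mod  → 3478 0
+    → 3478
3    → 3478 3
-    → 3475
58   → 3475 58
-    → 3417
7    → 3417 7
swap → 7 3417
over → 7 3417 7
drop → 7 3417
+    → 3424
dup  → 3424 3424
-9   → 3424 3424 -9
/    → 3424 -380
+    → 3044
drop → (empty)
1    → 1
-3   → 1 -3
-7   → 1 -3 -7
drop → 1 -3
+    → -2
-47  → -2 -47
+    → -49

-49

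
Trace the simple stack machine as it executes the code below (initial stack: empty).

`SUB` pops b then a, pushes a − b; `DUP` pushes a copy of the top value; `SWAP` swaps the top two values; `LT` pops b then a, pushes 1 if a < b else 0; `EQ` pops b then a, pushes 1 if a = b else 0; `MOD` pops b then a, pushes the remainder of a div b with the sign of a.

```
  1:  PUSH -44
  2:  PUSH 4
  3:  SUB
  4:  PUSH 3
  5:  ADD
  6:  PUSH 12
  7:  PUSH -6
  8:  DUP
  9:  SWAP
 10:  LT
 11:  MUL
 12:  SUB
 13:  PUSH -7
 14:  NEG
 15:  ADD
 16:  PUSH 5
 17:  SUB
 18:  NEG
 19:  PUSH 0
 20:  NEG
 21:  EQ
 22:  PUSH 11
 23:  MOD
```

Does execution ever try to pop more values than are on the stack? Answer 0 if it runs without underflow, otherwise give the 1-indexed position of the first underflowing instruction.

PUSH -44 -> [-44]
PUSH 4   -> [-44, 4]
SUB      -> [-48]
PUSH 3   -> [-48, 3]
ADD      -> [-45]
PUSH 12  -> [-45, 12]
PUSH -6  -> [-45, 12, -6]
DUP      -> [-45, 12, -6, -6]
SWAP     -> [-45, 12, -6, -6]
LT       -> [-45, 12, 0]
MUL      -> [-45, 0]
SUB      -> [-45]
PUSH -7  -> [-45, -7]
NEG      -> [-45, 7]
ADD      -> [-38]
PUSH 5   -> [-38, 5]
SUB      -> [-43]
NEG      -> [43]
PUSH 0   -> [43, 0]
NEG      -> [43, 0]
EQ       -> [0]
PUSH 11  -> [0, 11]
MOD      -> [0]

0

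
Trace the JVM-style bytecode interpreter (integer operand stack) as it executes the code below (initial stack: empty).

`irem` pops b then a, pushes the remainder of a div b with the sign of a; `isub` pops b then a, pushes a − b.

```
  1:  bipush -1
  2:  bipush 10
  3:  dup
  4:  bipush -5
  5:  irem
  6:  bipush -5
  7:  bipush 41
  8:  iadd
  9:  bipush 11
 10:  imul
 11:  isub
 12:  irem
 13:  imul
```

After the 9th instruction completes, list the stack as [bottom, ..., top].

bipush -1 → -1
bipush 10 → -1 10
dup       → -1 10 10
bipush -5 → -1 10 10 -5
irem      → -1 10 0
bipush -5 → -1 10 0 -5
bipush 41 → -1 10 0 -5 41
iadd      → -1 10 0 36
bipush 11 → -1 10 0 36 11

[-1, 10, 0, 36, 11]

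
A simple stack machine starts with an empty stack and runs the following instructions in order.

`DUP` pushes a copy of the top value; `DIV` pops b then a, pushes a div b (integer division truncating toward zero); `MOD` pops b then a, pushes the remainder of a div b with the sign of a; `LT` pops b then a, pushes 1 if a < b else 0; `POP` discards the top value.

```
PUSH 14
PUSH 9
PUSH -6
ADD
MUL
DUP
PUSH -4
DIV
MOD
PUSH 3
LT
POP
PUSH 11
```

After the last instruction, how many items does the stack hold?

PUSH 14 -> 14
PUSH 9  -> 14 9
PUSH -6 -> 14 9 -6
ADD     -> 14 3
MUL     -> 42
DUP     -> 42 42
PUSH -4 -> 42 42 -4
DIV     -> 42 -10
MOD     -> 2
PUSH 3  -> 2 3
LT      -> 1
POP     -> (empty)
PUSH 11 -> 11

1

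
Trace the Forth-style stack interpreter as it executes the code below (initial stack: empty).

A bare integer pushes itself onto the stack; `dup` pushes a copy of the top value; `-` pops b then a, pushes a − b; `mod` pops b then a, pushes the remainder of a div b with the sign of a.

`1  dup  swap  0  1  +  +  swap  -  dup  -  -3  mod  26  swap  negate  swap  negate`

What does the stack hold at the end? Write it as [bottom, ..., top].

[0, -26]

1      -> [1]
dup    -> [1, 1]
swap   -> [1, 1]
0      -> [1, 1, 0]
1      -> [1, 1, 0, 1]
+      -> [1, 1, 1]
+      -> [1, 2]
swap   -> [2, 1]
-      -> [1]
dup    -> [1, 1]
-      -> [0]
-3     -> [0, -3]
mod    -> [0]
26     -> [0, 26]
swap   -> [26, 0]
negate -> [26, 0]
swap   -> [0, 26]
negate -> [0, -26]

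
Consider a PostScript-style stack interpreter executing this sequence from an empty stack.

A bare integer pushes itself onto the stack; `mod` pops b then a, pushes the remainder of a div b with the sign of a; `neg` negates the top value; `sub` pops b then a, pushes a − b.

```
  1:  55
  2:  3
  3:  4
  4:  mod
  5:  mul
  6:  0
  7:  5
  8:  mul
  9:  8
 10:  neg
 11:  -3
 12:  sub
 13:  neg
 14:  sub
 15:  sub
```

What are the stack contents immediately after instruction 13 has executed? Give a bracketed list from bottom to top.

55  : 55
3   : 55 3
4   : 55 3 4
mod : 55 3
mul : 165
0   : 165 0
5   : 165 0 5
mul : 165 0
8   : 165 0 8
neg : 165 0 -8
-3  : 165 0 -8 -3
sub : 165 0 -5
neg : 165 0 5

[165, 0, 5]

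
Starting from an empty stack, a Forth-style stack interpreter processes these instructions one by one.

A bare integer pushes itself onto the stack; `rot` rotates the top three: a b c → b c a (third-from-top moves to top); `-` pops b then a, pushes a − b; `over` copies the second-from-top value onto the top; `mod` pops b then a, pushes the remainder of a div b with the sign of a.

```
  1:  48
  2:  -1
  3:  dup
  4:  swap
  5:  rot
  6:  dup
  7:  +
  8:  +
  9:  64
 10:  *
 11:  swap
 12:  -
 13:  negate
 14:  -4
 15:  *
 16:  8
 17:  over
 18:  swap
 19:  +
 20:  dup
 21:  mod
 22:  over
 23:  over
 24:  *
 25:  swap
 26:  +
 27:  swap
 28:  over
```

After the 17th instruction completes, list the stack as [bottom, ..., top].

48     → [48]
-1     → [48, -1]
dup    → [48, -1, -1]
swap   → [48, -1, -1]
rot    → [-1, -1, 48]
dup    → [-1, -1, 48, 48]
+      → [-1, -1, 96]
+      → [-1, 95]
64     → [-1, 95, 64]
*      → [-1, 6080]
swap   → [6080, -1]
-      → [6081]
negate → [-6081]
-4     → [-6081, -4]
*      → [24324]
8      → [24324, 8]
over   → [24324, 8, 24324]

[24324, 8, 24324]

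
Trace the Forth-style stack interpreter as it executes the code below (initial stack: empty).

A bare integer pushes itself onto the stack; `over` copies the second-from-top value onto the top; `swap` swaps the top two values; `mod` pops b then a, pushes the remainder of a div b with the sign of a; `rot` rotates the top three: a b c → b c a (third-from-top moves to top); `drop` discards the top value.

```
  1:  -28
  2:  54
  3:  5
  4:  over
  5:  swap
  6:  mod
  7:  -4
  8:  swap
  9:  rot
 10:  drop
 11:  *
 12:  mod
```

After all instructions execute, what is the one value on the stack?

-12

-28   -28
54    -28 54
5     -28 54 5
over  -28 54 5 54
swap  -28 54 54 5
mod   -28 54 4
-4    -28 54 4 -4
swap  -28 54 -4 4
rot   -28 -4 4 54
drop  -28 -4 4
*     -28 -16
mod   -12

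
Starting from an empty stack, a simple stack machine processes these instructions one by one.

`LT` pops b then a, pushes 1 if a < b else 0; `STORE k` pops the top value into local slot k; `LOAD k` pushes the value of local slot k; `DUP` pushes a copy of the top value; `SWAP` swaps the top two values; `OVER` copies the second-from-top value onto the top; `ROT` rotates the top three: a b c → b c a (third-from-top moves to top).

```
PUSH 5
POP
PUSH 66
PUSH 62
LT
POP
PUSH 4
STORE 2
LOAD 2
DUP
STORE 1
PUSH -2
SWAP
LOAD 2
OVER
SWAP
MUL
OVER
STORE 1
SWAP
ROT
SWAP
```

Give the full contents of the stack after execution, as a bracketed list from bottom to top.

[16, -2, 4]

PUSH 5  → [5]
POP     → []
PUSH 66 → [66]
PUSH 62 → [66, 62]
LT      → [0]
POP     → []
PUSH 4  → [4]
STORE 2 → []
LOAD 2  → [4]
DUP     → [4, 4]
STORE 1 → [4]
PUSH -2 → [4, -2]
SWAP    → [-2, 4]
LOAD 2  → [-2, 4, 4]
OVER    → [-2, 4, 4, 4]
SWAP    → [-2, 4, 4, 4]
MUL     → [-2, 4, 16]
OVER    → [-2, 4, 16, 4]
STORE 1 → [-2, 4, 16]
SWAP    → [-2, 16, 4]
ROT     → [16, 4, -2]
SWAP    → [16, -2, 4]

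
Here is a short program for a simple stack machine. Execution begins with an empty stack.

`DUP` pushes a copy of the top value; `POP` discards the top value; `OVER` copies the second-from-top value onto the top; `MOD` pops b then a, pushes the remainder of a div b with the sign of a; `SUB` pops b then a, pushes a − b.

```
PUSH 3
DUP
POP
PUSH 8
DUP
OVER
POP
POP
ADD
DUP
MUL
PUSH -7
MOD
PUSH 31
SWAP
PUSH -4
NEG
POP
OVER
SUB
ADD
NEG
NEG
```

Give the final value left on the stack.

2

PUSH 3  : [3]
DUP     : [3, 3]
POP     : [3]
PUSH 8  : [3, 8]
DUP     : [3, 8, 8]
OVER    : [3, 8, 8, 8]
POP     : [3, 8, 8]
POP     : [3, 8]
ADD     : [11]
DUP     : [11, 11]
MUL     : [121]
PUSH -7 : [121, -7]
MOD     : [2]
PUSH 31 : [2, 31]
SWAP    : [31, 2]
PUSH -4 : [31, 2, -4]
NEG     : [31, 2, 4]
POP     : [31, 2]
OVER    : [31, 2, 31]
SUB     : [31, -29]
ADD     : [2]
NEG     : [-2]
NEG     : [2]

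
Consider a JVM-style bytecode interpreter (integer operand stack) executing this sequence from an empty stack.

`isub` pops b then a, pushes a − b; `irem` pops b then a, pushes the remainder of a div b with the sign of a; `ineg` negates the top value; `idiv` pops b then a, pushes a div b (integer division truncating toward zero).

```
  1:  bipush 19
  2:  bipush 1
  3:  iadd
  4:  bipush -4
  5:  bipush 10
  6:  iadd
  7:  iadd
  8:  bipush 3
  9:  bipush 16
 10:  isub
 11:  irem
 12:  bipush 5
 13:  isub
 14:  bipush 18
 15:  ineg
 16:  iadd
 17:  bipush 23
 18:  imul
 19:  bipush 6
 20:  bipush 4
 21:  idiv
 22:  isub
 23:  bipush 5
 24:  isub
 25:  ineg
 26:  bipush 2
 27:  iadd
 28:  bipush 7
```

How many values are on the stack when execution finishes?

2

bipush 19 : [19]
bipush 1  : [19, 1]
iadd      : [20]
bipush -4 : [20, -4]
bipush 10 : [20, -4, 10]
iadd      : [20, 6]
iadd      : [26]
bipush 3  : [26, 3]
bipush 16 : [26, 3, 16]
isub      : [26, -13]
irem      : [0]
bipush 5  : [0, 5]
isub      : [-5]
bipush 18 : [-5, 18]
ineg      : [-5, -18]
iadd      : [-23]
bipush 23 : [-23, 23]
imul      : [-529]
bipush 6  : [-529, 6]
bipush 4  : [-529, 6, 4]
idiv      : [-529, 1]
isub      : [-530]
bipush 5  : [-530, 5]
isub      : [-535]
ineg      : [535]
bipush 2  : [535, 2]
iadd      : [537]
bipush 7  : [537, 7]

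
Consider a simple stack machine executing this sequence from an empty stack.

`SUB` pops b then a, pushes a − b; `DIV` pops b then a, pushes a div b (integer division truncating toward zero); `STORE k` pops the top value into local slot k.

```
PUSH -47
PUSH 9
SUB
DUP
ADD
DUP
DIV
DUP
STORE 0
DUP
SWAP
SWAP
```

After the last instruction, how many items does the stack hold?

PUSH -47 -> -47
PUSH 9   -> -47 9
SUB      -> -56
DUP      -> -56 -56
ADD      -> -112
DUP      -> -112 -112
DIV      -> 1
DUP      -> 1 1
STORE 0  -> 1
DUP      -> 1 1
SWAP     -> 1 1
SWAP     -> 1 1

2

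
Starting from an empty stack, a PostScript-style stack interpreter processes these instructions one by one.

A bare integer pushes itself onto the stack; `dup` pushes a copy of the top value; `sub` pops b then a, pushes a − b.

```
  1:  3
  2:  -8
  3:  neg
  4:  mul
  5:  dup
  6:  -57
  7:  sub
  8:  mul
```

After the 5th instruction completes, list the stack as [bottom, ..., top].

3   : 3
-8  : 3 -8
neg : 3 8
mul : 24
dup : 24 24

[24, 24]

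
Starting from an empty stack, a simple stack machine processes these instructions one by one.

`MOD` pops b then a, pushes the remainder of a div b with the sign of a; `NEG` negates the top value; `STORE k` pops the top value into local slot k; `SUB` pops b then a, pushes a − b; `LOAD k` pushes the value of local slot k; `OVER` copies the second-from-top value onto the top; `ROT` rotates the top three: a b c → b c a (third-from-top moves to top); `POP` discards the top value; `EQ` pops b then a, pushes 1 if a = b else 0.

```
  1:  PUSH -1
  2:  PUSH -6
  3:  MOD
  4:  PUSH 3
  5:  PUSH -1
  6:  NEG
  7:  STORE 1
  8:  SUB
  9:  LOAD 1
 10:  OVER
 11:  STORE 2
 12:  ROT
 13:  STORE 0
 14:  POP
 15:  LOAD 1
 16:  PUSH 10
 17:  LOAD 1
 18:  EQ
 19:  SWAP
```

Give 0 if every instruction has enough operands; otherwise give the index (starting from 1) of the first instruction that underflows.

12

PUSH -1 : [-1]
PUSH -6 : [-1, -6]
MOD     : [-1]
PUSH 3  : [-1, 3]
PUSH -1 : [-1, 3, -1]
NEG     : [-1, 3, 1]
STORE 1 : [-1, 3]
SUB     : [-4]
LOAD 1  : [-4, 1]
OVER    : [-4, 1, -4]
STORE 2 : [-4, 1]
ROT  — needs 3 operands, stack has 2 → underflow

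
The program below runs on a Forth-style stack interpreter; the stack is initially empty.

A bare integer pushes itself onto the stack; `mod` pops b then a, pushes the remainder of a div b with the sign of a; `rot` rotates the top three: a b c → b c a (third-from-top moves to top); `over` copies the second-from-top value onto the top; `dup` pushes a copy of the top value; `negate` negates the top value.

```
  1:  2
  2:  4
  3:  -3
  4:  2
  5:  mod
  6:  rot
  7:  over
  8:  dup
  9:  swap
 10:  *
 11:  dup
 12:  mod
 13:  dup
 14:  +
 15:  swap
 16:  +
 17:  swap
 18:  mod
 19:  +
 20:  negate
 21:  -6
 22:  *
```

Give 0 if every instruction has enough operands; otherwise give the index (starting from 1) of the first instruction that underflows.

0

2      -> [2]
4      -> [2, 4]
-3     -> [2, 4, -3]
2      -> [2, 4, -3, 2]
mod    -> [2, 4, -1]
rot    -> [4, -1, 2]
over   -> [4, -1, 2, -1]
dup    -> [4, -1, 2, -1, -1]
swap   -> [4, -1, 2, -1, -1]
*      -> [4, -1, 2, 1]
dup    -> [4, -1, 2, 1, 1]
mod    -> [4, -1, 2, 0]
dup    -> [4, -1, 2, 0, 0]
+      -> [4, -1, 2, 0]
swap   -> [4, -1, 0, 2]
+      -> [4, -1, 2]
swap   -> [4, 2, -1]
mod    -> [4, 0]
+      -> [4]
negate -> [-4]
-6     -> [-4, -6]
*      -> [24]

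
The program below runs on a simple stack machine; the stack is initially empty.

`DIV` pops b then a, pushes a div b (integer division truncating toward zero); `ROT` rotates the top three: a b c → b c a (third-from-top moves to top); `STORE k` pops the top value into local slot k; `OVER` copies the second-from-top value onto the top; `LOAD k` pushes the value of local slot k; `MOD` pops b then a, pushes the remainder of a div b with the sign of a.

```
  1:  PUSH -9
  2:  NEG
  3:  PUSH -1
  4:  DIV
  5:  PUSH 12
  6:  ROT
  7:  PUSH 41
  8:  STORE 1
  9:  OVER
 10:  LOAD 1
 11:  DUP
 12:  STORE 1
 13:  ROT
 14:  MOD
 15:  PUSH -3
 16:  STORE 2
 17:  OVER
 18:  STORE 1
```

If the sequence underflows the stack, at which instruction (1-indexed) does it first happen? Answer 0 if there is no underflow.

6

PUSH -9 → [-9]
NEG     → [9]
PUSH -1 → [9, -1]
DIV     → [-9]
PUSH 12 → [-9, 12]
ROT  — needs 3 operands, stack has 2 → underflow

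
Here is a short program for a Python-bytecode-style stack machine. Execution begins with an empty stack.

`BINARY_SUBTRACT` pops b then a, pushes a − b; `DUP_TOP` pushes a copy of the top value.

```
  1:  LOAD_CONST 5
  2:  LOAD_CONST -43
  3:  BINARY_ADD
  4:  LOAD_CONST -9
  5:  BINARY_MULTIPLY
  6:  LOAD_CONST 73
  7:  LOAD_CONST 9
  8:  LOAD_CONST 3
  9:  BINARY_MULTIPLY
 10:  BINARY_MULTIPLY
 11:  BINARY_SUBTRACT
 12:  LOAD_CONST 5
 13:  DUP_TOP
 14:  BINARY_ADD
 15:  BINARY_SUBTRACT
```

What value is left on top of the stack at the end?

-1639

LOAD_CONST 5    → 5
LOAD_CONST -43  → 5 -43
BINARY_ADD      → -38
LOAD_CONST -9   → -38 -9
BINARY_MULTIPLY → 342
LOAD_CONST 73   → 342 73
LOAD_CONST 9    → 342 73 9
LOAD_CONST 3    → 342 73 9 3
BINARY_MULTIPLY → 342 73 27
BINARY_MULTIPLY → 342 1971
BINARY_SUBTRACT → -1629
LOAD_CONST 5    → -1629 5
DUP_TOP         → -1629 5 5
BINARY_ADD      → -1629 10
BINARY_SUBTRACT → -1639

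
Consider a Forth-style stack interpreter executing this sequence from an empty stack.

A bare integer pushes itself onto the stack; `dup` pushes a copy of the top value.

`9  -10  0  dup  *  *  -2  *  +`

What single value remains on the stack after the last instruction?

9   → [9]
-10 → [9, -10]
0   → [9, -10, 0]
dup → [9, -10, 0, 0]
*   → [9, -10, 0]
*   → [9, 0]
-2  → [9, 0, -2]
*   → [9, 0]
+   → [9]

9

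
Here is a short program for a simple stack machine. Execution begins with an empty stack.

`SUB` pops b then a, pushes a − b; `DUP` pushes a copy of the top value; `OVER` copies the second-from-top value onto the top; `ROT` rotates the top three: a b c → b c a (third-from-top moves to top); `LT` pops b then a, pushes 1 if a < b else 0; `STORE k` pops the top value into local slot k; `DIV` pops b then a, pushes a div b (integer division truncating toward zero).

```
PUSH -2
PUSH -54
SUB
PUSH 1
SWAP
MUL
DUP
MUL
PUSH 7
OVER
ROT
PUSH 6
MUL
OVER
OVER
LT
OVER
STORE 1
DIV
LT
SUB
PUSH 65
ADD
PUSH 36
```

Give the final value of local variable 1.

16224

PUSH -2  : [-2]
PUSH -54 : [-2, -54]
SUB      : [52]
PUSH 1   : [52, 1]
SWAP     : [1, 52]
MUL      : [52]
DUP      : [52, 52]
MUL      : [2704]
PUSH 7   : [2704, 7]
OVER     : [2704, 7, 2704]
ROT      : [7, 2704, 2704]
PUSH 6   : [7, 2704, 2704, 6]
MUL      : [7, 2704, 16224]
OVER     : [7, 2704, 16224, 2704]
OVER     : [7, 2704, 16224, 2704, 16224]
LT       : [7, 2704, 16224, 1]
OVER     : [7, 2704, 16224, 1, 16224]
STORE 1  : [7, 2704, 16224, 1]
DIV      : [7, 2704, 16224]
LT       : [7, 1]
SUB      : [6]
PUSH 65  : [6, 65]
ADD      : [71]
PUSH 36  : [71, 36]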